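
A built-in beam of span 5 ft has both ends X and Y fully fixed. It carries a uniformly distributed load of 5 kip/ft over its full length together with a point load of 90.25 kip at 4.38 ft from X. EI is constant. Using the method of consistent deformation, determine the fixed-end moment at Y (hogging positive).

Take the two fixed-end moments M_X, M_Y as redundants; the released structure is the simple span XY.
End rotations of the released simple span under the applied load (×1/EI):
  at X: UDL 5: wL³/(24EI) = 26.04/EI
  at Y: UDL 5: wL³/(24EI) = 26.04/EI
  at X: point load 90.25 at a = 4.38: Pab(L + b)/(6LEI) = 45.91/EI
  at Y: point load 90.25 at a = 4.38: Pab(L + a)/(6LEI) = 76.63/EI
  θ_X0 = 71.95/EI,  θ_Y0 = 102.7/EI
Flexibility coefficients: a unit moment at one end gives L/(3EI) there and L/(6EI) at the far end, so f₁₁ = f₂₂ = 1.667/EI and f₁₂ = f₂₁ = 0.8333/EI.
Compatibility — zero rotation at each built-in end:
  1.667 M_X + 0.8333 M_Y = 71.95
  0.8333 M_X + 1.667 M_Y = 102.7
Solving the pair gives M_X = 16.49 kip·ft and M_Y = 53.36 kip·ft (hogging).

M_Y = 53.36 kip·ft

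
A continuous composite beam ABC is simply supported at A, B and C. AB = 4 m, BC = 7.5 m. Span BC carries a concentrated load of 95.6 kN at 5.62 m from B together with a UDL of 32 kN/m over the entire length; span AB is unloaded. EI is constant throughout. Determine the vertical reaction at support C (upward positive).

Release continuity at B by inserting a hinge; the redundant is the internal moment M_B. The primary structure is two simply-supported spans AB and BC.
End slopes at the hinge B, treating each span as simply supported:
  span BC: point load 95.6 at a = 5.62: Pab(L + b)/(6LEI) = 210.5/EI
  span BC: UDL 32: wL³/(24EI) = 562.5/EI
  relative rotation θ_0 = (0 + 773)/EI = 773/EI
A unit hogging moment at B produces rotation L₁/(3EI) + L₂/(3EI) = 3.833/EI.
Compatibility: M_B·(L₁+L₂)/(3EI) = θ_0, giving M_B = 201.7 kN·m (hogging).
Span BC, ΣM about C: R_B^{BC}·7.5 = 1080 + 201.7, so R_B^{BC} = 170.9 kN and R_C = 335.6 − 170.9 = 164.7 kN.

R_C = 164.7 kN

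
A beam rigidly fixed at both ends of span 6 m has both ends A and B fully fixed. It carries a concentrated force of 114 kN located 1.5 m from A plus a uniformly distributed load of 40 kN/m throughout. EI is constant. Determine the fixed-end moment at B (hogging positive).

M_B = 152.1 kN·m

Take the two fixed-end moments M_A, M_B as redundants; the released structure is the simple span AB.
End rotations of the released simple span under the applied load (×1/EI):
  at A: point load 114 at a = 1.5: Pab(L + b)/(6LEI) = 224.4/EI
  at B: point load 114 at a = 1.5: Pab(L + a)/(6LEI) = 160.3/EI
  at A: UDL 40: wL³/(24EI) = 360/EI
  at B: UDL 40: wL³/(24EI) = 360/EI
  θ_A0 = 584.4/EI,  θ_B0 = 520.3/EI
Flexibility coefficients: a unit moment at one end gives L/(3EI) there and L/(6EI) at the far end, so f₁₁ = f₂₂ = 2/EI and f₁₂ = f₂₁ = 1/EI.
Compatibility — zero rotation at each built-in end:
  2 M_A + 1 M_B = 584.4
  1 M_A + 2 M_B = 520.3
Solving the pair gives M_A = 216.2 kN·m and M_B = 152.1 kN·m (hogging).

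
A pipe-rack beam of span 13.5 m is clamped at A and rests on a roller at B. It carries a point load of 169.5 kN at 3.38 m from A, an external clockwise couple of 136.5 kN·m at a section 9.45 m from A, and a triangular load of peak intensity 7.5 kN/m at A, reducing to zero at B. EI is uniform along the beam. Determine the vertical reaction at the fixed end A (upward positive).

Choose R_B as the redundant. The primary structure is the cantilever fixed at A.
Primary-structure tip deflection at B by superposition:
  point load 169.5 at a = 3.38: Pa²(3L − a)/(6EI) = 11980/EI
  clockwise couple 136.5 at a = 9.45: M₀a(2L − a)/(2EI) = 11319/EI
  triangular load, peak 7.5 at the fixed end: w₀L⁴/(30EI) = 8304/EI
  δ_0 = 31603/EI
Flexibility coefficient — unit upward force at B: δ_{BB} = L³/(3EI) = 820.1/EI.
Compatibility at B: δ_0 − R_B·δ_{BB} = 0, so R_B = 31603/820.1 = 38.53 kN.
Vertical equilibrium: R_A = ΣP − R_B = 220.1 − 38.53 = 181.6 kN.

R_A = 181.6 kN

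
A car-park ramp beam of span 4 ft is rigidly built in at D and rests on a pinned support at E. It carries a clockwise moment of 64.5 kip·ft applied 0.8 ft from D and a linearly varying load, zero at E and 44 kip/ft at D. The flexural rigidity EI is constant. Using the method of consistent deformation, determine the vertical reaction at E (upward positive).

R_E = 26.31 kip

Take the reaction at E as the redundant and release it; the primary structure is a cantilever fixed at D.
Free-end deflection of the primary structure under the applied loading (downward +):
  clockwise couple 64.5 at a = 0.8: M₀a(2L − a)/(2EI) = 185.8/EI
  triangular load, peak 44 at the fixed end: w₀L⁴/(30EI) = 375.5/EI
  δ_0 = 561.2/EI
Flexibility coefficient — unit upward force at E: δ_{EE} = L³/(3EI) = 21.33/EI.
Compatibility at E: δ_0 − R_E·δ_{EE} = 0, so R_E = 561.2/21.33 = 26.31 kip.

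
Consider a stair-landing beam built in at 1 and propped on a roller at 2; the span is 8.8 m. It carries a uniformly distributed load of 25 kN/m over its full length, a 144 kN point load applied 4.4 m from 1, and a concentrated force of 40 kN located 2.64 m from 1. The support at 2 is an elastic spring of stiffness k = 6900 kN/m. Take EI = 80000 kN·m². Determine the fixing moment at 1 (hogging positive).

Release the roller at 2. Primary structure: cantilever fixed at 1.
Downward deflection at the released point 2 due to the loads:
  UDL 25: wL⁴/(8EI) = 18740/EI
  point load 144 at a = 4.4: Pa²(3L − a)/(6EI) = 10222/EI
  point load 40 at a = 2.64: Pa²(3L − a)/(6EI) = 1104/EI
  δ_0 = 30067/EI
Tip deflection under a unit load at 2: L³/(3EI) = 227.2/EI.
With EI = 80000 kN·m²: δ_0 = 0.37583 m and δ_{22} = 0.002839 m/kN.
Compatibility — the spring shortens by R_2/k under the reaction it provides: δ_0 − R_2·δ_{22} = R_2/k. With 1/k = 0.000145 m/kN, R_2 = δ_0 / (δ_{22} + 1/k) = 0.37583 / (0.002839 + 0.000145) = 125.9 kN.
Moment equilibrium about 1: M_1 = Σ(load moments about 1) − R_2·L = 1707 − 125.9×8.8 = 599 kN·m.

M_1 = 599 kN·m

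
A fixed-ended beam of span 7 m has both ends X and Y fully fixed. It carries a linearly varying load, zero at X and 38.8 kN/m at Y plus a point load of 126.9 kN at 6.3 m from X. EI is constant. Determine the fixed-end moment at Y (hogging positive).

M_Y = 167 kN·m

Release both end moments; the primary structure is a simply-supported span XY with redundants M_X and M_Y.
On the primary (simply-supported) span, the end slopes from the loading are:
  at X: triangular load, peak 38.8: 7w₀L³/(360EI) = 258.8/EI
  at Y: triangular load, peak 38.8: w₀L³/(45EI) = 295.7/EI
  at X: point load 126.9 at a = 6.3: Pab(L + b)/(6LEI) = 102.6/EI
  at Y: point load 126.9 at a = 6.3: Pab(L + a)/(6LEI) = 177.2/EI
  θ_X0 = 361.4/EI,  θ_Y0 = 473/EI
Flexibility coefficients: a unit moment at one end gives L/(3EI) there and L/(6EI) at the far end, so f₁₁ = f₂₂ = 2.333/EI and f₁₂ = f₂₁ = 1.167/EI.
Compatibility — zero rotation at each built-in end:
  2.333 M_X + 1.167 M_Y = 361.4
  1.167 M_X + 2.333 M_Y = 473
Solving the pair gives M_X = 71.37 kN·m and M_Y = 167 kN·m (hogging).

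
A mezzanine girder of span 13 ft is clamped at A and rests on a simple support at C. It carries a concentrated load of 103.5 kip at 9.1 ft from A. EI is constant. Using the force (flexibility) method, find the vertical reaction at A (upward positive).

R_A = 45.18 kip

Take the reaction at C as the redundant and release it; the primary structure is a cantilever fixed at A.
Deflection at C on the released cantilever, summing each load's contribution:
  point load 103.5 at a = 9.1: Pa²(3L − a)/(6EI) = 42711/EI
Flexibility coefficient — unit upward force at C: δ_{CC} = L³/(3EI) = 732.3/EI.
Compatibility at C: δ_0 − R_C·δ_{CC} = 0, so R_C = 42711/732.3 = 58.32 kip.
Vertical equilibrium: R_A = ΣP − R_C = 103.5 − 58.32 = 45.18 kip.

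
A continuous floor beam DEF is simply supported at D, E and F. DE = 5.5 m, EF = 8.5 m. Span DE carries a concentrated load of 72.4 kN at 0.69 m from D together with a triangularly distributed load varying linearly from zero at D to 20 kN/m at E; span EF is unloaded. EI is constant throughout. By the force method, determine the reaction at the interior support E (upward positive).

R_E = 53.39 kN

Insert a hinge at E; M_E is the redundant, and each span becomes simply supported.
Rotations at E on the released spans (each span's end-slope, ×1/EI):
  span DE: point load 72.4 at a = 0.69: Pab(L + a)/(6LEI) = 45.07/EI
  span DE: triangular load, peak 20: w₀L³/(45EI) = 73.94/EI
  relative rotation θ_0 = (119 + 0)/EI = 119/EI
A unit hogging moment at E produces rotation L₁/(3EI) + L₂/(3EI) = 4.667/EI.
Compatibility: M_E·(L₁+L₂)/(3EI) = θ_0, giving M_E = 25.5 kN·m (hogging).
Span DE, ΣM about D with M_E applied at E: R_E^{DE}·5.5 = 251.6 + 25.5, so R_E^{DE} = 50.39 kN and R_D = 127.4 − 50.39 = 77.01 kN.
Span EF, ΣM about F: R_E^{EF}·8.5 = 0 + 25.5, so R_E^{EF} = 3 kN and R_F = 0 − 3 = -3 kN.
R_E = 50.39 + 3 = 53.39 kN.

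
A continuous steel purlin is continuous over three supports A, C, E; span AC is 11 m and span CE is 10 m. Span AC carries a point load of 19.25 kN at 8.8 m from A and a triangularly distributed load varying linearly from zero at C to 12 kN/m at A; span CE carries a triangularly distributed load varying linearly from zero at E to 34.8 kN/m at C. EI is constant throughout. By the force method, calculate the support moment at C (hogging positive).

M_C = 170.8 kN·m

Take M_C as the redundant. Released structure: two simple spans AC and CE with a hinge at C.
End slopes at the hinge C, treating each span as simply supported:
  span AC: point load 19.25 at a = 8.8: Pab(L + a)/(6LEI) = 111.8/EI
  span AC: triangular load, peak 12: 7w₀L³/(360EI) = 310.6/EI
  span CE: triangular load, peak 34.8: w₀L³/(45EI) = 773.3/EI
  relative rotation θ_0 = (422.4 + 773.3)/EI = 1196/EI
A unit hogging moment at C produces rotation L₁/(3EI) + L₂/(3EI) = 7/EI.
Compatibility: M_C·(L₁+L₂)/(3EI) = θ_0, giving M_C = 170.8 kN·m (hogging).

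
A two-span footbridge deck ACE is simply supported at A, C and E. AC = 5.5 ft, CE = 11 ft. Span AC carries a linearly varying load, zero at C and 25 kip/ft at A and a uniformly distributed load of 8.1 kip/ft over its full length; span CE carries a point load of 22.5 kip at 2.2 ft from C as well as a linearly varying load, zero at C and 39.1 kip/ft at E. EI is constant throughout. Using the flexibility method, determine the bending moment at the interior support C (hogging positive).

M_C = 232.7 kip·ft

Take M_C as the redundant. Released structure: two simple spans AC and CE with a hinge at C.
End slopes at the hinge C, treating each span as simply supported:
  span AC: triangular load, peak 25: 7w₀L³/(360EI) = 80.88/EI
  span AC: UDL 8.1: wL³/(24EI) = 56.15/EI
  span CE: point load 22.5 at a = 2.2: Pab(L + b)/(6LEI) = 130.7/EI
  span CE: triangular load, peak 39.1: 7w₀L³/(360EI) = 1012/EI
  relative rotation θ_0 = (137 + 1143)/EI = 1280/EI
A unit hogging moment at C produces rotation L₁/(3EI) + L₂/(3EI) = 5.5/EI.
Compatibility: M_C·(L₁+L₂)/(3EI) = θ_0, giving M_C = 232.7 kip·ft (hogging).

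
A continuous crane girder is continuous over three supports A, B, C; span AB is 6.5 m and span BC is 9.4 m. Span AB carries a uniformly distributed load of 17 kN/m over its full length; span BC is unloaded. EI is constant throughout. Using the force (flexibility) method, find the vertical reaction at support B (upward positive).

Take M_B as the redundant. Released structure: two simple spans AB and BC with a hinge at B.
Rotations at B on the released spans (each span's end-slope, ×1/EI):
  span AB: UDL 17: wL³/(24EI) = 194.5/EI
  relative rotation θ_0 = (194.5 + 0)/EI = 194.5/EI
A unit hogging moment at B produces rotation L₁/(3EI) + L₂/(3EI) = 5.3/EI.
Slope continuity at B: θ_0 = M_B·5.3/EI, so M_B = 194.5/5.3 = 36.7 kN·m (hogging).
Span AB, ΣM about A with M_B applied at B: R_B^{AB}·6.5 = 359.1 + 36.7, so R_B^{AB} = 60.9 kN and R_A = 110.5 − 60.9 = 49.6 kN.
Span BC, ΣM about C: R_B^{BC}·9.4 = 0 + 36.7, so R_B^{BC} = 3.905 kN and R_C = 0 − 3.905 = -3.905 kN.
R_B = 60.9 + 3.905 = 64.8 kN.

R_B = 64.8 kN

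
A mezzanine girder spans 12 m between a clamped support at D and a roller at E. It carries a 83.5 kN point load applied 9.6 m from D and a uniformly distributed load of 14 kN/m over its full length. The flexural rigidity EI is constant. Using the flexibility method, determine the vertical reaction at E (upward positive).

Take the reaction at E as the redundant and release it; the primary structure is a cantilever fixed at D.
Deflection at E on the released cantilever, summing each load's contribution:
  point load 83.5 at a = 9.6: Pa²(3L − a)/(6EI) = 33860/EI
  UDL 14: wL⁴/(8EI) = 36288/EI
  δ_0 = 70148/EI
Tip deflection under a unit load at E: L³/(3EI) = 576/EI.
The prop prevents deflection at E: R_E = δ_0/δ_{EE} = 70148/576 = 121.8 kN.

R_E = 121.8 kN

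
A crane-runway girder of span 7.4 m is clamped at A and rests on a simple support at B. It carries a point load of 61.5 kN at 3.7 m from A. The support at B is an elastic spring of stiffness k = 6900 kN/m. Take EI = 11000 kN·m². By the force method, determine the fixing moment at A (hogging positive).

M_A = 86.99 kN·m

Remove the prop at B; the released (primary) structure is a cantilever built in at A.
Free-end deflection of the primary structure under the applied loading (downward +):
  point load 61.5 at a = 3.7: Pa²(3L − a)/(6EI) = 2596/EI
Tip deflection under a unit load at B: L³/(3EI) = 135.1/EI.
With EI = 11000 kN·m²: δ_0 = 0.236 m and δ_{BB} = 0.01228 m/kN.
Compatibility — the spring shortens by R_B/k under the reaction it provides: δ_0 − R_B·δ_{BB} = R_B/k. With 1/k = 0.000145 m/kN, R_B = δ_0 / (δ_{BB} + 1/k) = 0.236 / (0.01228 + 0.000145) = 18.99 kN.
Moment equilibrium about A: M_A = Σ(load moments about A) − R_B·L = 227.6 − 18.99×7.4 = 86.99 kN·m.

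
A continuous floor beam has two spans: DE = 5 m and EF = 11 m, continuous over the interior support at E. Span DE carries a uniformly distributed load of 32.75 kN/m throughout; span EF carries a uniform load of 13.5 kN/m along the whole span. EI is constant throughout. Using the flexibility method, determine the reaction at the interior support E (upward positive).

Insert a hinge at E; M_E is the redundant, and each span becomes simply supported.
End slopes at the hinge E, treating each span as simply supported:
  span DE: UDL 32.75: wL³/(24EI) = 170.6/EI
  span EF: UDL 13.5: wL³/(24EI) = 748.7/EI
  relative rotation θ_0 = (170.6 + 748.7)/EI = 919.3/EI
A unit hogging moment at E produces rotation L₁/(3EI) + L₂/(3EI) = 5.333/EI.
Slope continuity at E: θ_0 = M_E·5.333/EI, so M_E = 919.3/5.333 = 172.4 kN·m (hogging).
Span DE, ΣM about D with M_E applied at E: R_E^{DE}·5 = 409.4 + 172.4, so R_E^{DE} = 116.3 kN and R_D = 163.8 − 116.3 = 47.4 kN.
Span EF, ΣM about F: R_E^{EF}·11 = 816.8 + 172.4, so R_E^{EF} = 89.92 kN and R_F = 148.5 − 89.92 = 58.58 kN.
R_E = 116.3 + 89.92 = 206.3 kN.

R_E = 206.3 kN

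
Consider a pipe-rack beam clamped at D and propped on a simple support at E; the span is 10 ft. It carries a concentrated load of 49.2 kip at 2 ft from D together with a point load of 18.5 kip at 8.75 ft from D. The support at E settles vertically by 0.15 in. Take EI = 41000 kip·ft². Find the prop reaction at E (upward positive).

R_E = 16.27 kip

Release the roller at E. Primary structure: cantilever fixed at D.
Free-end deflection of the primary structure under the applied loading (downward +):
  point load 49.2 at a = 2: Pa²(3L − a)/(6EI) = 918.4/EI
  point load 18.5 at a = 8.75: Pa²(3L − a)/(6EI) = 5016/EI
  δ_0 = 5935/EI
Flexibility coefficient — unit upward force at E: δ_{EE} = L³/(3EI) = 333.3/EI.
With EI = 41000 kip·ft²: δ_0 = 0.14475 ft and δ_{EE} = 0.00813 ft/kip.
Compatibility — the beam at E must follow the support down by 0.0125 ft: δ_0 − R_E·δ_{EE} = 0.0125, so R_E = (0.14475 − 0.0125)/0.00813 = 16.27 kip.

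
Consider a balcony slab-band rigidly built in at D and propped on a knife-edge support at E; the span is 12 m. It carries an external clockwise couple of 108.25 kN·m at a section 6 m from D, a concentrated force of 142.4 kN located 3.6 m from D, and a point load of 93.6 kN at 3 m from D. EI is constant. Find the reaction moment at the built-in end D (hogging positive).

M_D = 475.8 kN·m

Remove the prop at E; the released (primary) structure is a cantilever built in at D.
Primary-structure tip deflection at E by superposition:
  clockwise couple 108.25 at a = 6: M₀a(2L − a)/(2EI) = 5846/EI
  point load 142.4 at a = 3.6: Pa²(3L − a)/(6EI) = 9966/EI
  point load 93.6 at a = 3: Pa²(3L − a)/(6EI) = 4633/EI
  δ_0 = 20444/EI
Tip deflection under a unit load at E: L³/(3EI) = 576/EI.
Compatibility at E: δ_0 − R_E·δ_{EE} = 0, so R_E = 20444/576 = 35.49 kN.
Moment equilibrium about D: M_D = Σ(load moments about D) − R_E·L = 901.7 − 35.49×12 = 475.8 kN·m.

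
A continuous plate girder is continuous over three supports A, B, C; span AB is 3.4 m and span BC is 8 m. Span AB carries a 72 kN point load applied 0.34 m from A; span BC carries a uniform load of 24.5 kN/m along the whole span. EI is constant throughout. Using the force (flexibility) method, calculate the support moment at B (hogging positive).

M_B = 141.2 kN·m

Insert a hinge at B; M_B is the redundant, and each span becomes simply supported.
Discontinuity in slope at B on the released structure — sum the simple-span end rotations:
  span AB: point load 72 at a = 0.34: Pab(L + a)/(6LEI) = 13.73/EI
  span BC: UDL 24.5: wL³/(24EI) = 522.7/EI
  relative rotation θ_0 = (13.73 + 522.7)/EI = 536.4/EI
A unit hogging moment at B produces rotation L₁/(3EI) + L₂/(3EI) = 3.8/EI.
Slope continuity at B: θ_0 = M_B·3.8/EI, so M_B = 536.4/3.8 = 141.2 kN·m (hogging).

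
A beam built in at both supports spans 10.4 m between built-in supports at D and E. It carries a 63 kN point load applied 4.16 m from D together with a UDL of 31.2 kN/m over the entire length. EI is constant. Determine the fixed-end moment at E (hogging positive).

Take the two fixed-end moments M_D, M_E as redundants; the released structure is the simple span DE.
Simple-span end rotations at D and E under the given loads:
  at D: point load 63 at a = 4.16: Pab(L + b)/(6LEI) = 436.1/EI
  at E: point load 63 at a = 4.16: Pab(L + a)/(6LEI) = 381.6/EI
  at D: UDL 31.2: wL³/(24EI) = 1462/EI
  at E: UDL 31.2: wL³/(24EI) = 1462/EI
  θ_D0 = 1898/EI,  θ_E0 = 1844/EI
Flexibility coefficients: a unit moment at one end gives L/(3EI) there and L/(6EI) at the far end, so f₁₁ = f₂₂ = 3.467/EI and f₁₂ = f₂₁ = 1.733/EI.
Compatibility — zero rotation at each built-in end:
  3.467 M_D + 1.733 M_E = 1898
  1.733 M_D + 3.467 M_E = 1844
Solving the pair gives M_D = 375.6 kN·m and M_E = 344.1 kN·m (hogging).

M_E = 344.1 kN·m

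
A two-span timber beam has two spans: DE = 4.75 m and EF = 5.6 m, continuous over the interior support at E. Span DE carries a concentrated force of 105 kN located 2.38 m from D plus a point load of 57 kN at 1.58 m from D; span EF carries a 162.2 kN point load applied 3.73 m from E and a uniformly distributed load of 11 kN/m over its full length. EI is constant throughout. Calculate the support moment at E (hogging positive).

Take M_E as the redundant. Released structure: two simple spans DE and EF with a hinge at E.
End slopes at the hinge E, treating each span as simply supported:
  span DE: point load 105 at a = 2.38: Pab(L + a)/(6LEI) = 148.2/EI
  span DE: point load 57 at a = 1.58: Pab(L + a)/(6LEI) = 63.41/EI
  span EF: point load 162.2 at a = 3.73: Pab(L + b)/(6LEI) = 251.5/EI
  span EF: UDL 11: wL³/(24EI) = 80.49/EI
  relative rotation θ_0 = (211.6 + 332)/EI = 543.6/EI
A unit hogging moment at E produces rotation L₁/(3EI) + L₂/(3EI) = 3.45/EI.
Slope continuity at E: θ_0 = M_E·3.45/EI, so M_E = 543.6/3.45 = 157.6 kN·m (hogging).

M_E = 157.6 kN·m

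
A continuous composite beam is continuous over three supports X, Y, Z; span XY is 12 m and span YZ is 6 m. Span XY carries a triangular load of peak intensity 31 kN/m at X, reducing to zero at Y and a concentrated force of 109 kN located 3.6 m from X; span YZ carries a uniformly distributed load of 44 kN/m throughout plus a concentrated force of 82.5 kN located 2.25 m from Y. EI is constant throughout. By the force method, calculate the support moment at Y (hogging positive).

Take M_Y as the redundant. Released structure: two simple spans XY and YZ with a hinge at Y.
End slopes at the hinge Y, treating each span as simply supported:
  span XY: triangular load, peak 31: 7w₀L³/(360EI) = 1042/EI
  span XY: point load 109 at a = 3.6: Pab(L + a)/(6LEI) = 714.2/EI
  span YZ: UDL 44: wL³/(24EI) = 396/EI
  span YZ: point load 82.5 at a = 2.25: Pab(L + b)/(6LEI) = 188.5/EI
  relative rotation θ_0 = (1756 + 584.5)/EI = 2340/EI
A unit hogging moment at Y produces rotation L₁/(3EI) + L₂/(3EI) = 6/EI.
Slope continuity at Y: θ_0 = M_Y·6/EI, so M_Y = 2340/6 = 390 kN·m (hogging).

M_Y = 390 kN·m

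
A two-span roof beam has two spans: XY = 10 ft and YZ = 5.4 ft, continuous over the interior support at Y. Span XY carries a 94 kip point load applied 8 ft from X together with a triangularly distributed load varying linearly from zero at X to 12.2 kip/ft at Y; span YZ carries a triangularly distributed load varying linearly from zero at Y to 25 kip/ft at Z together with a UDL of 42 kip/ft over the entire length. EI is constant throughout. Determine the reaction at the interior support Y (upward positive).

R_Y = 311.5 kip

Take M_Y as the redundant. Released structure: two simple spans XY and YZ with a hinge at Y.
Rotations at Y on the released spans (each span's end-slope, ×1/EI):
  span XY: point load 94 at a = 8: Pab(L + a)/(6LEI) = 451.2/EI
  span XY: triangular load, peak 12.2: w₀L³/(45EI) = 271.1/EI
  span YZ: triangular load, peak 25: 7w₀L³/(360EI) = 76.55/EI
  span YZ: UDL 42: wL³/(24EI) = 275.6/EI
  relative rotation θ_0 = (722.3 + 352.1)/EI = 1074/EI
A unit hogging moment at Y produces rotation L₁/(3EI) + L₂/(3EI) = 5.133/EI.
Slope continuity at Y: θ_0 = M_Y·5.133/EI, so M_Y = 1074/5.133 = 209.3 kip·ft (hogging).
Span XY, ΣM about X with M_Y applied at Y: R_Y^{XY}·10 = 1159 + 209.3, so R_Y^{XY} = 136.8 kip and R_X = 155 − 136.8 = 18.2 kip.
Span YZ, ΣM about Z: R_Y^{YZ}·5.4 = 733.9 + 209.3, so R_Y^{YZ} = 174.7 kip and R_Z = 294.3 − 174.7 = 119.6 kip.
R_Y = 136.8 + 174.7 = 311.5 kip.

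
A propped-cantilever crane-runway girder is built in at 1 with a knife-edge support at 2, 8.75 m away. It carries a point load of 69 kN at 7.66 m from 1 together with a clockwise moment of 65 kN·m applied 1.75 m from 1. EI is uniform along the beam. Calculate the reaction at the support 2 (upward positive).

R_2 = 60.18 kN

Remove the prop at 2; the released (primary) structure is a cantilever built in at 1.
Deflection at 2 on the released cantilever, summing each load's contribution:
  point load 69 at a = 7.66: Pa²(3L − a)/(6EI) = 12544/EI
  clockwise couple 65 at a = 1.75: M₀a(2L − a)/(2EI) = 895.8/EI
  δ_0 = 13440/EI
Flexibility coefficient — unit upward force at 2: δ_{22} = L³/(3EI) = 223.3/EI.
Compatibility at 2: δ_0 − R_2·δ_{22} = 0, so R_2 = 13440/223.3 = 60.18 kN.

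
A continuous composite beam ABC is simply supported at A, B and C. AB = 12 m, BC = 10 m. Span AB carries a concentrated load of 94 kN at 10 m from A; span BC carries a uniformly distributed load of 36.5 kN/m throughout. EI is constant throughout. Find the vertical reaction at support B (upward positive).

Insert a hinge at B; M_B is the redundant, and each span becomes simply supported.
Discontinuity in slope at B on the released structure — sum the simple-span end rotations:
  span AB: point load 94 at a = 10: Pab(L + a)/(6LEI) = 574.4/EI
  span BC: UDL 36.5: wL³/(24EI) = 1521/EI
  relative rotation θ_0 = (574.4 + 1521)/EI = 2095/EI
A unit hogging moment at B produces rotation L₁/(3EI) + L₂/(3EI) = 7.333/EI.
Slope continuity at B: θ_0 = M_B·7.333/EI, so M_B = 2095/7.333 = 285.7 kN·m (hogging).
Span AB, ΣM about A with M_B applied at B: R_B^{AB}·12 = 940 + 285.7, so R_B^{AB} = 102.1 kN and R_A = 94 − 102.1 = -8.143 kN.
Span BC, ΣM about C: R_B^{BC}·10 = 1825 + 285.7, so R_B^{BC} = 211.1 kN and R_C = 365 − 211.1 = 153.9 kN.
R_B = 102.1 + 211.1 = 313.2 kN.

R_B = 313.2 kN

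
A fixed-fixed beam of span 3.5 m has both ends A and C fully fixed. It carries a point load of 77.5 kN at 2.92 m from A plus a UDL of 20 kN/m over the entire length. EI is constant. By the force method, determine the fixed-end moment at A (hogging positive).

M_A = 26.63 kN·m

Release both end moments; the primary structure is a simply-supported span AC with redundants M_A and M_C.
End rotations of the released simple span under the applied load (×1/EI):
  at A: point load 77.5 at a = 2.92: Pab(L + b)/(6LEI) = 25.5/EI
  at C: point load 77.5 at a = 2.92: Pab(L + a)/(6LEI) = 40.13/EI
  at A: UDL 20: wL³/(24EI) = 35.73/EI
  at C: UDL 20: wL³/(24EI) = 35.73/EI
  θ_A0 = 61.23/EI,  θ_C0 = 75.86/EI
Flexibility coefficients: a unit moment at one end gives L/(3EI) there and L/(6EI) at the far end, so f₁₁ = f₂₂ = 1.167/EI and f₁₂ = f₂₁ = 0.5833/EI.
Compatibility — zero rotation at each built-in end:
  1.167 M_A + 0.5833 M_C = 61.23
  0.5833 M_A + 1.167 M_C = 75.86
Solving the pair gives M_A = 26.63 kN·m and M_C = 51.7 kN·m (hogging).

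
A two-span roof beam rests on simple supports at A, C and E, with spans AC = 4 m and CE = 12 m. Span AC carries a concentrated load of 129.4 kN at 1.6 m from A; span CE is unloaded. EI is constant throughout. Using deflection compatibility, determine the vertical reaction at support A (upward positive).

R_A = 72.21 kN

Take M_C as the redundant. Released structure: two simple spans AC and CE with a hinge at C.
Discontinuity in slope at C on the released structure — sum the simple-span end rotations:
  span AC: point load 129.4 at a = 1.6: Pab(L + a)/(6LEI) = 115.9/EI
  relative rotation θ_0 = (115.9 + 0)/EI = 115.9/EI
A unit hogging moment at C produces rotation L₁/(3EI) + L₂/(3EI) = 5.333/EI.
Slope continuity at C: θ_0 = M_C·5.333/EI, so M_C = 115.9/5.333 = 21.74 kN·m (hogging).
Span AC, ΣM about A with M_C applied at C: R_C^{AC}·4 = 207 + 21.74, so R_C^{AC} = 57.19 kN and R_A = 129.4 − 57.19 = 72.21 kN.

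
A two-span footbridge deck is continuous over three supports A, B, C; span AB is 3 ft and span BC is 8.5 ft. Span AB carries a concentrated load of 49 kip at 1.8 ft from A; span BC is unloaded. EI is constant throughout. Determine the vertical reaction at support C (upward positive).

Insert a hinge at B; M_B is the redundant, and each span becomes simply supported.
Rotations at B on the released spans (each span's end-slope, ×1/EI):
  span AB: point load 49 at a = 1.8: Pab(L + a)/(6LEI) = 28.22/EI
  relative rotation θ_0 = (28.22 + 0)/EI = 28.22/EI
A unit hogging moment at B produces rotation L₁/(3EI) + L₂/(3EI) = 3.833/EI.
Slope continuity at B: θ_0 = M_B·3.833/EI, so M_B = 28.22/3.833 = 7.363 kip·ft (hogging).
Span BC, ΣM about C: R_B^{BC}·8.5 = 0 + 7.363, so R_B^{BC} = 0.8662 kip and R_C = 0 − 0.8662 = -0.8662 kip.

R_C = -0.8662 kip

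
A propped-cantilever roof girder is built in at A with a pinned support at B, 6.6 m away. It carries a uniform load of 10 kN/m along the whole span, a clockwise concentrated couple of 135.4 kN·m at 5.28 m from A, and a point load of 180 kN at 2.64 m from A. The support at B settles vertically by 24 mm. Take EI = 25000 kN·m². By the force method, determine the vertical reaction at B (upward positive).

R_B = 85.47 kN

Choose R_B as the redundant. The primary structure is the cantilever fixed at A.
Free-end deflection of the primary structure under the applied loading (downward +):
  UDL 10: wL⁴/(8EI) = 2372/EI
  clockwise couple 135.4 at a = 5.28: M₀a(2L − a)/(2EI) = 2831/EI
  point load 180 at a = 2.64: Pa²(3L − a)/(6EI) = 3588/EI
  δ_0 = 8791/EI
Flexibility coefficient — unit upward force at B: δ_{BB} = L³/(3EI) = 95.83/EI.
With EI = 25000 kN·m²: δ_0 = 0.35163 m and δ_{BB} = 0.003833 m/kN.
Compatibility — the beam at B must follow the support down by 0.024 m: δ_0 − R_B·δ_{BB} = 0.024, so R_B = (0.35163 − 0.024)/0.003833 = 85.47 kN.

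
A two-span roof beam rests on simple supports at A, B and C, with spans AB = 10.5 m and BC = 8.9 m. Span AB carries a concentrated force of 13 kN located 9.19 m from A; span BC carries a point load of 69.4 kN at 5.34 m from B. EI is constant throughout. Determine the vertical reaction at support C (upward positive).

R_C = 35.44 kN

Take M_B as the redundant. Released structure: two simple spans AB and BC with a hinge at B.
End slopes at the hinge B, treating each span as simply supported:
  span AB: point load 13 at a = 9.19: Pab(L + a)/(6LEI) = 48.91/EI
  span BC: point load 69.4 at a = 5.34: Pab(L + b)/(6LEI) = 307.8/EI
  relative rotation θ_0 = (48.91 + 307.8)/EI = 356.8/EI
A unit hogging moment at B produces rotation L₁/(3EI) + L₂/(3EI) = 6.467/EI.
Compatibility: M_B·(L₁+L₂)/(3EI) = θ_0, giving M_B = 55.17 kN·m (hogging).
Span BC, ΣM about C: R_B^{BC}·8.9 = 247.1 + 55.17, so R_B^{BC} = 33.96 kN and R_C = 69.4 − 33.96 = 35.44 kN.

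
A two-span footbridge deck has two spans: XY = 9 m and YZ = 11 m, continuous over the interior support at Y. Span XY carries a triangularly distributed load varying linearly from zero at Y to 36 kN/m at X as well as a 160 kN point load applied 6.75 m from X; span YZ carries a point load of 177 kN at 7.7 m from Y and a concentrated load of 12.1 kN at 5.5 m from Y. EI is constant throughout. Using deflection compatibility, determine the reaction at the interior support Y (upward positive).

Release continuity at Y by inserting a hinge; the redundant is the internal moment M_Y. The primary structure is two simply-supported spans XY and YZ.
Rotations at Y on the released spans (each span's end-slope, ×1/EI):
  span XY: triangular load, peak 36: 7w₀L³/(360EI) = 510.3/EI
  span XY: point load 160 at a = 6.75: Pab(L + a)/(6LEI) = 708.8/EI
  span YZ: point load 177 at a = 7.7: Pab(L + b)/(6LEI) = 974.5/EI
  span YZ: point load 12.1 at a = 5.5: Pab(L + b)/(6LEI) = 91.51/EI
  relative rotation θ_0 = (1219 + 1066)/EI = 2285/EI
A unit hogging moment at Y produces rotation L₁/(3EI) + L₂/(3EI) = 6.667/EI.
Slope continuity at Y: θ_0 = M_Y·6.667/EI, so M_Y = 2285/6.667 = 342.8 kN·m (hogging).
Span XY, ΣM about X with M_Y applied at Y: R_Y^{XY}·9 = 1566 + 342.8, so R_Y^{XY} = 212.1 kN and R_X = 322 − 212.1 = 109.9 kN.
Span YZ, ΣM about Z: R_Y^{YZ}·11 = 650.6 + 342.8, so R_Y^{YZ} = 90.31 kN and R_Z = 189.1 − 90.31 = 98.79 kN.
R_Y = 212.1 + 90.31 = 302.4 kN.

R_Y = 302.4 kN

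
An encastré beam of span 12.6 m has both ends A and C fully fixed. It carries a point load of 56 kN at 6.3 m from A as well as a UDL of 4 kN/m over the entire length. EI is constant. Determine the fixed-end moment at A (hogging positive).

M_A = 141.1 kN·m

Release both end moments; the primary structure is a simply-supported span AC with redundants M_A and M_C.
On the primary (simply-supported) span, the end slopes from the loading are:
  at A: point load 56 at a = 6.3: Pab(L + b)/(6LEI) = 555.7/EI
  at C: point load 56 at a = 6.3: Pab(L + a)/(6LEI) = 555.7/EI
  at A: UDL 4: wL³/(24EI) = 333.4/EI
  at C: UDL 4: wL³/(24EI) = 333.4/EI
  θ_A0 = 889.1/EI,  θ_C0 = 889.1/EI
Flexibility coefficients: a unit moment at one end gives L/(3EI) there and L/(6EI) at the far end, so f₁₁ = f₂₂ = 4.2/EI and f₁₂ = f₂₁ = 2.1/EI.
Compatibility — zero rotation at each built-in end:
  4.2 M_A + 2.1 M_C = 889.1
  2.1 M_A + 4.2 M_C = 889.1
Solving the pair gives M_A = 141.1 kN·m and M_C = 141.1 kN·m (hogging).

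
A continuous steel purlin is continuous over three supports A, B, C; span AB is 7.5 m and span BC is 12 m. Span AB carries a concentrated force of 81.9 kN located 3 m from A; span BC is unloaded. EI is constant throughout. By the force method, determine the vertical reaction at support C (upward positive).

R_C = -3.308 kN

Insert a hinge at B; M_B is the redundant, and each span becomes simply supported.
Discontinuity in slope at B on the released structure — sum the simple-span end rotations:
  span AB: point load 81.9 at a = 3: Pab(L + a)/(6LEI) = 258/EI
  relative rotation θ_0 = (258 + 0)/EI = 258/EI
A unit hogging moment at B produces rotation L₁/(3EI) + L₂/(3EI) = 6.5/EI.
Compatibility: M_B·(L₁+L₂)/(3EI) = θ_0, giving M_B = 39.69 kN·m (hogging).
Span BC, ΣM about C: R_B^{BC}·12 = 0 + 39.69, so R_B^{BC} = 3.308 kN and R_C = 0 − 3.308 = -3.308 kN.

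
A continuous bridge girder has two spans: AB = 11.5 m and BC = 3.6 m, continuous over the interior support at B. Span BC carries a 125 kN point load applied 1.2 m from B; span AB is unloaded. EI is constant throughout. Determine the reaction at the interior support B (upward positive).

Take M_B as the redundant. Released structure: two simple spans AB and BC with a hinge at B.
End slopes at the hinge B, treating each span as simply supported:
  span BC: point load 125 at a = 1.2: Pab(L + b)/(6LEI) = 100/EI
  relative rotation θ_0 = (0 + 100)/EI = 100/EI
A unit hogging moment at B produces rotation L₁/(3EI) + L₂/(3EI) = 5.033/EI.
Slope continuity at B: θ_0 = M_B·5.033/EI, so M_B = 100/5.033 = 19.87 kN·m (hogging).
Span AB, ΣM about A with M_B applied at B: R_B^{AB}·11.5 = 0 + 19.87, so R_B^{AB} = 1.728 kN and R_A = 0 − 1.728 = -1.728 kN.
Span BC, ΣM about C: R_B^{BC}·3.6 = 300 + 19.87, so R_B^{BC} = 88.85 kN and R_C = 125 − 88.85 = 36.15 kN.
R_B = 1.728 + 88.85 = 90.58 kN.

R_B = 90.58 kN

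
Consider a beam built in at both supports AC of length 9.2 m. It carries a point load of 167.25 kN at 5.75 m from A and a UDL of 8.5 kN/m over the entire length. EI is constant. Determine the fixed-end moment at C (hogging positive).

Release both end moments; the primary structure is a simply-supported span AC with redundants M_A and M_C.
On the primary (simply-supported) span, the end slopes from the loading are:
  at A: point load 167.25 at a = 5.75: Pab(L + b)/(6LEI) = 760.3/EI
  at C: point load 167.25 at a = 5.75: Pab(L + a)/(6LEI) = 898.6/EI
  at A: UDL 8.5: wL³/(24EI) = 275.8/EI
  at C: UDL 8.5: wL³/(24EI) = 275.8/EI
  θ_A0 = 1036/EI,  θ_C0 = 1174/EI
Flexibility coefficients: a unit moment at one end gives L/(3EI) there and L/(6EI) at the far end, so f₁₁ = f₂₂ = 3.067/EI and f₁₂ = f₂₁ = 1.533/EI.
Compatibility — zero rotation at each built-in end:
  3.067 M_A + 1.533 M_C = 1036
  1.533 M_A + 3.067 M_C = 1174
Solving the pair gives M_A = 195.2 kN·m and M_C = 285.3 kN·m (hogging).

M_C = 285.3 kN·m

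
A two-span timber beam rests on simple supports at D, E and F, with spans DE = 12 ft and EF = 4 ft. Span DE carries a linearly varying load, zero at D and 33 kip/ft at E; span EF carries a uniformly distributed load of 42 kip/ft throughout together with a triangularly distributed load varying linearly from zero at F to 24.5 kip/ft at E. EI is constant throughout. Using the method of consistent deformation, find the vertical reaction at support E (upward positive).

R_E = 337 kip

Insert a hinge at E; M_E is the redundant, and each span becomes simply supported.
End slopes at the hinge E, treating each span as simply supported:
  span DE: triangular load, peak 33: w₀L³/(45EI) = 1267/EI
  span EF: UDL 42: wL³/(24EI) = 112/EI
  span EF: triangular load, peak 24.5: w₀L³/(45EI) = 34.84/EI
  relative rotation θ_0 = (1267 + 146.8)/EI = 1414/EI
A unit hogging moment at E produces rotation L₁/(3EI) + L₂/(3EI) = 5.333/EI.
Slope continuity at E: θ_0 = M_E·5.333/EI, so M_E = 1414/5.333 = 265.1 kip·ft (hogging).
Span DE, ΣM about D with M_E applied at E: R_E^{DE}·12 = 1584 + 265.1, so R_E^{DE} = 154.1 kip and R_D = 198 − 154.1 = 43.91 kip.
Span EF, ΣM about F: R_E^{EF}·4 = 466.7 + 265.1, so R_E^{EF} = 182.9 kip and R_F = 217 − 182.9 = 34.05 kip.
R_E = 154.1 + 182.9 = 337 kip.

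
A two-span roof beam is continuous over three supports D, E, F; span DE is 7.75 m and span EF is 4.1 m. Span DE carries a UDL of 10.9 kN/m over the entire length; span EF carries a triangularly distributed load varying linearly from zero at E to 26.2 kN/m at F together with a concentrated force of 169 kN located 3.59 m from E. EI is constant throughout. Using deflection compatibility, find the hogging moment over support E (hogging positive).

Take M_E as the redundant. Released structure: two simple spans DE and EF with a hinge at E.
Rotations at E on the released spans (each span's end-slope, ×1/EI):
  span DE: UDL 10.9: wL³/(24EI) = 211.4/EI
  span EF: triangular load, peak 26.2: 7w₀L³/(360EI) = 35.11/EI
  span EF: point load 169 at a = 3.59: Pab(L + b)/(6LEI) = 57.99/EI
  relative rotation θ_0 = (211.4 + 93.1)/EI = 304.5/EI
A unit hogging moment at E produces rotation L₁/(3EI) + L₂/(3EI) = 3.95/EI.
Slope continuity at E: θ_0 = M_E·3.95/EI, so M_E = 304.5/3.95 = 77.09 kN·m (hogging).

M_E = 77.09 kN·m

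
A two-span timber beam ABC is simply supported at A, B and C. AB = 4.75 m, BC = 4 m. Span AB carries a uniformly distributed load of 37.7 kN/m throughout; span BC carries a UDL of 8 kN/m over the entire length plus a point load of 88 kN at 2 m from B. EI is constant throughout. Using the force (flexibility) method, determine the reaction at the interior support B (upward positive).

Insert a hinge at B; M_B is the redundant, and each span becomes simply supported.
Rotations at B on the released spans (each span's end-slope, ×1/EI):
  span AB: UDL 37.7: wL³/(24EI) = 168.3/EI
  span BC: UDL 8: wL³/(24EI) = 21.33/EI
  span BC: point load 88 at a = 2: Pab(L + b)/(6LEI) = 88/EI
  relative rotation θ_0 = (168.3 + 109.3)/EI = 277.7/EI
A unit hogging moment at B produces rotation L₁/(3EI) + L₂/(3EI) = 2.917/EI.
Compatibility: M_B·(L₁+L₂)/(3EI) = θ_0, giving M_B = 95.21 kN·m (hogging).
Span AB, ΣM about A with M_B applied at B: R_B^{AB}·4.75 = 425.3 + 95.21, so R_B^{AB} = 109.6 kN and R_A = 179.1 − 109.6 = 69.49 kN.
Span BC, ΣM about C: R_B^{BC}·4 = 240 + 95.21, so R_B^{BC} = 83.8 kN and R_C = 120 − 83.8 = 36.2 kN.
R_B = 109.6 + 83.8 = 193.4 kN.

R_B = 193.4 kN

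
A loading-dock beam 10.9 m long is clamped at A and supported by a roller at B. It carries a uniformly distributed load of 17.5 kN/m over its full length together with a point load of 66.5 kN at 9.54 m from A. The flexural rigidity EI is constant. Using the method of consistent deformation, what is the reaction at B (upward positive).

Take the reaction at B as the redundant and release it; the primary structure is a cantilever fixed at A.
Free-end deflection of the primary structure under the applied loading (downward +):
  UDL 17.5: wL⁴/(8EI) = 30878/EI
  point load 66.5 at a = 9.54: Pa²(3L − a)/(6EI) = 23362/EI
  δ_0 = 54240/EI
Flexibility coefficient — unit upward force at B: δ_{BB} = L³/(3EI) = 431.7/EI.
Compatibility at B: δ_0 − R_B·δ_{BB} = 0, so R_B = 54240/431.7 = 125.6 kN.

R_B = 125.6 kN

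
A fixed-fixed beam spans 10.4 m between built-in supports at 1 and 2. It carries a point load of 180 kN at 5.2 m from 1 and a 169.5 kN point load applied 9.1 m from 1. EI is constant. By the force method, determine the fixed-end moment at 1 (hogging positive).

Take the two fixed-end moments M_1, M_2 as redundants; the released structure is the simple span 12.
On the primary (simply-supported) span, the end slopes from the loading are:
  at 1: point load 180 at a = 5.2: Pab(L + b)/(6LEI) = 1217/EI
  at 2: point load 180 at a = 5.2: Pab(L + a)/(6LEI) = 1217/EI
  at 1: point load 169.5 at a = 9.1: Pab(L + b)/(6LEI) = 376/EI
  at 2: point load 169.5 at a = 9.1: Pab(L + a)/(6LEI) = 626.6/EI
  θ_10 = 1593/EI,  θ_20 = 1843/EI
Flexibility coefficients: a unit moment at one end gives L/(3EI) there and L/(6EI) at the far end, so f₁₁ = f₂₂ = 3.467/EI and f₁₂ = f₂₁ = 1.733/EI.
Compatibility — zero rotation at each built-in end:
  3.467 M_1 + 1.733 M_2 = 1593
  1.733 M_1 + 3.467 M_2 = 1843
Solving the pair gives M_1 = 258.1 kN·m and M_2 = 402.7 kN·m (hogging).

M_1 = 258.1 kN·m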